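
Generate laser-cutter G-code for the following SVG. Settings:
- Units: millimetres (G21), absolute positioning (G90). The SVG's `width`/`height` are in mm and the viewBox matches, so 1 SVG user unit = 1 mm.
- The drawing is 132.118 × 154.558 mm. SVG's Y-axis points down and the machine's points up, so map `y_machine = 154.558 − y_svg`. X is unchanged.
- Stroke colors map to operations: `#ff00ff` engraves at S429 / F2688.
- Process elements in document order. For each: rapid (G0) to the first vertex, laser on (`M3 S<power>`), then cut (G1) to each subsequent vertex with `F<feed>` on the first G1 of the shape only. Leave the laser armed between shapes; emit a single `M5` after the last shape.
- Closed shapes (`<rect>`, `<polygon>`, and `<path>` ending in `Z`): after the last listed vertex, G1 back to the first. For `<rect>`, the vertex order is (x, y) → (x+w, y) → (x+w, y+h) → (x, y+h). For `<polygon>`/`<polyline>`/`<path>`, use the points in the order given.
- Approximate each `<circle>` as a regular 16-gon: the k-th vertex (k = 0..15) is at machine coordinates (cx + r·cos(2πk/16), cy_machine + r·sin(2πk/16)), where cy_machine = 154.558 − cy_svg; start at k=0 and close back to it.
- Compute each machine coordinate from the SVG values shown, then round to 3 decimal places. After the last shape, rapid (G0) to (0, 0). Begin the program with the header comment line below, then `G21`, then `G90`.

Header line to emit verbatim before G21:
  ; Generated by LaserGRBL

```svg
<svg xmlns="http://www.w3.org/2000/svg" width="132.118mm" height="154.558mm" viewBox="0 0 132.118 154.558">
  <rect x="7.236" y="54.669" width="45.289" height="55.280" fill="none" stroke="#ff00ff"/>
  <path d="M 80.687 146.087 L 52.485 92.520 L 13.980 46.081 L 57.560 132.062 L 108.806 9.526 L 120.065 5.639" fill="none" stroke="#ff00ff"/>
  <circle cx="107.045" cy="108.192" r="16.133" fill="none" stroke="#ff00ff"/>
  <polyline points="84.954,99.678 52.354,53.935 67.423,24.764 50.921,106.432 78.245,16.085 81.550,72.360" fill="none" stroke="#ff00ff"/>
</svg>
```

; Generated by LaserGRBL
G21
G90
G0 X7.236 Y99.889
M3 S429
G1 X52.525 Y99.889 F2688
G1 X52.525 Y44.609
G1 X7.236 Y44.609
G1 X7.236 Y99.889
G0 X80.687 Y8.471
M3 S429
G1 X52.485 Y62.038 F2688
G1 X13.980 Y108.477
G1 X57.560 Y22.496
G1 X108.806 Y145.032
G1 X120.065 Y148.919
G0 X123.178 Y46.366
M3 S429
G1 X121.950 Y52.540 F2688
G1 X118.453 Y57.774
G1 X113.219 Y61.271
G1 X107.045 Y62.499
G1 X100.871 Y61.271
G1 X95.637 Y57.774
G1 X92.140 Y52.540
G1 X90.912 Y46.366
G1 X92.140 Y40.192
G1 X95.637 Y34.958
G1 X100.871 Y31.461
G1 X107.045 Y30.233
G1 X113.219 Y31.461
G1 X118.453 Y34.958
G1 X121.950 Y40.192
G1 X123.178 Y46.366
G0 X84.954 Y54.880
M3 S429
G1 X52.354 Y100.623 F2688
G1 X67.423 Y129.794
G1 X50.921 Y48.126
G1 X78.245 Y138.473
G1 X81.550 Y82.198
M5
G0 X0.000 Y0.000

Since the viewBox matches the mm dimensions, user units are millimetres directly. The only transform is the Y-flip y_m = 154.558 − y_svg.

Shape 1 is a rectangle drawn with `<rect>`. Its stroke #ff00ff means engrave at S429, F2688. After flipping Y the toolpath is (7.236,99.889) → (52.525,99.889) → (52.525,44.609) → (7.236,44.609) → (7.236,99.889), returning to the start.

Shape 2 is a open polyline drawn with `<path>`. Its stroke #ff00ff means engrave at S429, F2688. After flipping Y the toolpath is (80.687,8.471) → (52.485,62.038) → (13.980,108.477) → (57.560,22.496) → (108.806,145.032) → (120.065,148.919).

Shape 3 is a circle drawn with `<circle>`. Its stroke #ff00ff means engrave at S429, F2688. After flipping Y the toolpath is (123.178,46.366) → (121.950,52.540) → (118.453,57.774) → (113.219,61.271) → (107.045,62.499) → (100.871,61.271) → (95.637,57.774) → (92.140,52.540) → (90.912,46.366) → (92.140,40.192) → (95.637,34.958) → (100.871,31.461) → (107.045,30.233) → (113.219,31.461) → (118.453,34.958) → (121.950,40.192) → (123.178,46.366), returning to the start.

Shape 4 is a open polyline drawn with `<polyline>`. Its stroke #ff00ff means engrave at S429, F2688. After flipping Y the toolpath is (84.954,54.880) → (52.354,100.623) → (67.423,129.794) → (50.921,48.126) → (78.245,138.473) → (81.550,82.198).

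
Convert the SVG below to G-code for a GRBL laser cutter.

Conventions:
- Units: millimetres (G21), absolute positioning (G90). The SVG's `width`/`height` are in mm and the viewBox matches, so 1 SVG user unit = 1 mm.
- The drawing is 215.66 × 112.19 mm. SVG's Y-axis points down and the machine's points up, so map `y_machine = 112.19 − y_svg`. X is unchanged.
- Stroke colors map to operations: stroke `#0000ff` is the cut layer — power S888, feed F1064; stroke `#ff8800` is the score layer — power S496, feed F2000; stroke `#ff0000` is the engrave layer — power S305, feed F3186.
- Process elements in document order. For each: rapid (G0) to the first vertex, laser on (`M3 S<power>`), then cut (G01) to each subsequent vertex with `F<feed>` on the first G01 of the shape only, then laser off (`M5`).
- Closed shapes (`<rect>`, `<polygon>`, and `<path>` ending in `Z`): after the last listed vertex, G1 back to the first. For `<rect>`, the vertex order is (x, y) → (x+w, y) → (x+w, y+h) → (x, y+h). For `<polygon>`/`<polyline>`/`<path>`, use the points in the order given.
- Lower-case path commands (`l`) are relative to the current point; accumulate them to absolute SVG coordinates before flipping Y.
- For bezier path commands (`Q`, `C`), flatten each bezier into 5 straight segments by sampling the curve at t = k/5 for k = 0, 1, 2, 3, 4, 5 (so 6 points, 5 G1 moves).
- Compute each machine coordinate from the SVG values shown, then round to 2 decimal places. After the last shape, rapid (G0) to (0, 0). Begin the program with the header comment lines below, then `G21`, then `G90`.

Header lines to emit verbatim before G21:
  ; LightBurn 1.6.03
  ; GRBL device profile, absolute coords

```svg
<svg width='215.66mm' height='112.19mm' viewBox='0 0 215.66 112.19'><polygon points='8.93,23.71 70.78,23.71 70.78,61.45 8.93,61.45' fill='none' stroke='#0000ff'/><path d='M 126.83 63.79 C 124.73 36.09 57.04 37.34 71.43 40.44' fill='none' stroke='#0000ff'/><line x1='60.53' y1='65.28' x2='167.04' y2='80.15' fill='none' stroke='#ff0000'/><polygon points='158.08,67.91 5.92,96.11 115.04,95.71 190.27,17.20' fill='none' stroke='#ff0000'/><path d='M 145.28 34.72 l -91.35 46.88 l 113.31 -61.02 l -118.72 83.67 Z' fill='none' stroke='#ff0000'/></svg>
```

; LightBurn 1.6.03
; GRBL device profile, absolute coords
G21
G90
G0 X8.93 Y88.48
M3 S888
G01 X70.78 Y88.48 F1064
G01 X70.78 Y50.74
G01 X8.93 Y50.74
G01 X8.93 Y88.48
M5
G0 X126.83 Y48.40
M3 S888
G01 X118.88 Y61.76 F1064
G01 X102.28 Y69.48
G01 X84.11 Y72.85
G01 X71.46 Y73.17
G01 X71.43 Y71.75
M5
G0 X60.53 Y46.91
M3 S305
G01 X167.04 Y32.04 F3186
M5
G0 X158.08 Y44.28
M3 S305
G01 X5.92 Y16.08 F3186
G01 X115.04 Y16.48
G01 X190.27 Y94.99
G01 X158.08 Y44.28
M5
G0 X145.28 Y77.47
M3 S305
G01 X53.93 Y30.59 F3186
G01 X167.24 Y91.61
G01 X48.52 Y7.94
G01 X145.28 Y77.47
M5
G0 X0.00 Y0.00

viewBox `0 0 215.66 112.19` with mm width/height → 1 unit = 1 mm. Flip: y_m = 112.19 − y_svg.

**Shape 1** — `<polygon>` rectangle, stroke `#0000ff` → cut (S888, F1064). Machine vertices: (8.93,88.48) → (70.78,88.48) → (70.78,50.74) → (8.93,50.74) → (8.93,88.48). Closed: final G1 returns to the first vertex.

**Shape 2** — `<path>` cubic bezier, stroke `#0000ff` → cut (S888, F1064). Control points (SVG): P0=(126.83,63.79), P1=(124.73,36.09), P2=(57.04,37.34), P3=(71.43,40.44); sampled at t=k/5. Machine vertices: (126.83,48.40) → (118.88,61.76) → (102.28,69.48) → (84.11,72.85) → (71.46,73.17) → (71.43,71.75). Open path.

**Shape 3** — `<line>` line segment, stroke `#ff0000` → engrave (S305, F3186). Machine vertices: (60.53,46.91) → (167.04,32.04). Open path.

**Shape 4** — `<polygon>` closed polygon, stroke `#ff0000` → engrave (S305, F3186). Machine vertices: (158.08,44.28) → (5.92,16.08) → (115.04,16.48) → (190.27,94.99) → (158.08,44.28). Closed: final G1 returns to the first vertex.

**Shape 5** — `<path>` closed polygon, stroke `#ff0000` → engrave (S305, F3186). Machine vertices: (145.28,77.47) → (53.93,30.59) → (167.24,91.61) → (48.52,7.94) → (145.28,77.47). Closed: final G1 returns to the first vertex.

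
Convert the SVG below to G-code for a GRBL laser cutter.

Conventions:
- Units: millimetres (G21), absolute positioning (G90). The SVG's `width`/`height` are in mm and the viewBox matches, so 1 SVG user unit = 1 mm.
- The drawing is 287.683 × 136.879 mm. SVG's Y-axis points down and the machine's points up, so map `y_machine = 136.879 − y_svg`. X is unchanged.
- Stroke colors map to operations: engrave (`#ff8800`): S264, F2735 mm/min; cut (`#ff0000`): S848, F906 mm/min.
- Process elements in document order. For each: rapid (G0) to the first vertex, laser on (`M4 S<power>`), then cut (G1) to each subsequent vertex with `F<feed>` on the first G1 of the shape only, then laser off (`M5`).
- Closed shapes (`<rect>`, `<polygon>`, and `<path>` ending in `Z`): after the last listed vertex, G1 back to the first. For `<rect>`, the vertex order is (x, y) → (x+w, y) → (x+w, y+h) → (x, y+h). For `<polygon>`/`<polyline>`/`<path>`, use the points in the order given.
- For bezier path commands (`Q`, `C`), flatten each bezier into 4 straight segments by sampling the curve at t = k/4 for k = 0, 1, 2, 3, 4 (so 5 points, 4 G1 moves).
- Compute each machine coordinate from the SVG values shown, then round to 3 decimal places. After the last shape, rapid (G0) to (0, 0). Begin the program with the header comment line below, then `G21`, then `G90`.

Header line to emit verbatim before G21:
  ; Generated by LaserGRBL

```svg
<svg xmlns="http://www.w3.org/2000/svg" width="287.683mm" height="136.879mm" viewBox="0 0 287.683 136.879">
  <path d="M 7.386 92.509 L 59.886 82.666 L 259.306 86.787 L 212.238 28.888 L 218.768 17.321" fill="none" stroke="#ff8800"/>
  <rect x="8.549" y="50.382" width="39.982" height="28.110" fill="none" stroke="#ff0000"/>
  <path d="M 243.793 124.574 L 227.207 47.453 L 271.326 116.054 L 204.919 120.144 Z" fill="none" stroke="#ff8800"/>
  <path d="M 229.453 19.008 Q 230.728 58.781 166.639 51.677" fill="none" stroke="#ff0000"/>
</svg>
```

viewBox `0 0 287.683 136.879` with mm width/height → 1 unit = 1 mm. Flip: y_m = 136.879 − y_svg.

**Shape 1** — `<path>` open polyline, stroke `#ff8800` → engrave (S264, F2735). Machine vertices: (7.386,44.370) → (59.886,54.213) → (259.306,50.092) → (212.238,107.991) → (218.768,119.558). Open path.

**Shape 2** — `<rect>` rectangle, stroke `#ff0000` → cut (S848, F906). Machine vertices: (8.549,86.497) → (48.531,86.497) → (48.531,58.387) → (8.549,58.387) → (8.549,86.497). Closed: final G1 returns to the first vertex.

**Shape 3** — `<path>` closed polygon, stroke `#ff8800` → engrave (S264, F2735). Machine vertices: (243.793,12.305) → (227.207,89.426) → (271.326,20.825) → (204.919,16.735) → (243.793,12.305). Closed: final G1 returns to the first vertex.

**Shape 4** — `<path>` quadratic bezier, stroke `#ff0000` → cut (S848, F906). Control points (SVG): P0=(229.453,19.008), P1=(230.728,58.781), P2=(166.639,51.677); sampled at t=k/4. Machine vertices: (229.453,117.871) → (226.005,100.914) → (214.387,89.817) → (194.598,84.580) → (166.639,85.202). Open path.

; Generated by LaserGRBL
G21
G90
G0 X7.386 Y44.370
M4 S264
G1 X59.886 Y54.213 F2735
G1 X259.306 Y50.092
G1 X212.238 Y107.991
G1 X218.768 Y119.558
M5
G0 X8.549 Y86.497
M4 S848
G1 X48.531 Y86.497 F906
G1 X48.531 Y58.387
G1 X8.549 Y58.387
G1 X8.549 Y86.497
M5
G0 X243.793 Y12.305
M4 S264
G1 X227.207 Y89.426 F2735
G1 X271.326 Y20.825
G1 X204.919 Y16.735
G1 X243.793 Y12.305
M5
G0 X229.453 Y117.871
M4 S848
G1 X226.005 Y100.914 F906
G1 X214.387 Y89.817
G1 X194.598 Y84.580
G1 X166.639 Y85.202
M5
G0 X0.000 Y0.000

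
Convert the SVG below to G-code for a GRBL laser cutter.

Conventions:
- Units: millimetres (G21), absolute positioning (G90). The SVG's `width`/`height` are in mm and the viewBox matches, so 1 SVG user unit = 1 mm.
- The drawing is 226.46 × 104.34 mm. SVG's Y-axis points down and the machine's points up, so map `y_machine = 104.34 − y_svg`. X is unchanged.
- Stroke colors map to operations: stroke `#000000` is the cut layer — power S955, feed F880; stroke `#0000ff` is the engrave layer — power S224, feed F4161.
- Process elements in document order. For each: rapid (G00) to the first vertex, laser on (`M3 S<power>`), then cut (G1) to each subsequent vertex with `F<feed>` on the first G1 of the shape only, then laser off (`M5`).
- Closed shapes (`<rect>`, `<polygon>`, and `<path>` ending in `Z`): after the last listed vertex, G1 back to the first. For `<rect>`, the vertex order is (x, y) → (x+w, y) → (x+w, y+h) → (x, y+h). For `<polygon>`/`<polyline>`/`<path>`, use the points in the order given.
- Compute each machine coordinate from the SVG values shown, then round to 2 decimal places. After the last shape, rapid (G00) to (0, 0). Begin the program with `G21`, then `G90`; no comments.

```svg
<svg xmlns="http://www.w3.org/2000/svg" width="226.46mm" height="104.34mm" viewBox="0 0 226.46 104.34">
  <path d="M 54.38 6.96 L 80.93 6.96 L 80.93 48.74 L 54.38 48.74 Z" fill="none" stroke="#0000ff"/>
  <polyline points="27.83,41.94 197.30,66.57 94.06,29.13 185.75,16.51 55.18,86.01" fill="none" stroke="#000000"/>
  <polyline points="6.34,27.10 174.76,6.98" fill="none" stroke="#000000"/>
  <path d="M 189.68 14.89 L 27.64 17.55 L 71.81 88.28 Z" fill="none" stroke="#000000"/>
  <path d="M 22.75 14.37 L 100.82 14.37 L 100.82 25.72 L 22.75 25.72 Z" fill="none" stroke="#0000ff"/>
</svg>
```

1 u = 1 mm; y_m = 104.34 − y.

[1] `<path>` rectangle, #0000ff→engrave S224 F4161: (54.38,97.38) → (80.93,97.38) → (80.93,55.60) → (54.38,55.60) → (54.38,97.38) (closed)

[2] `<polyline>` open polyline, #000000→cut S955 F880: (27.83,62.40) → (197.30,37.77) → (94.06,75.21) → (185.75,87.83) → (55.18,18.33)

[3] `<polyline>` line segment, #000000→cut S955 F880: (6.34,77.24) → (174.76,97.36)

[4] `<path>` closed polygon, #000000→cut S955 F880: (189.68,89.45) → (27.64,86.79) → (71.81,16.06) → (189.68,89.45) (closed)

[5] `<path>` rectangle, #0000ff→engrave S224 F4161: (22.75,89.97) → (100.82,89.97) → (100.82,78.62) → (22.75,78.62) → (22.75,89.97) (closed)

G21
G90
G00 X54.38 Y97.38
M3 S224
G1 X80.93 Y97.38 F4161
G1 X80.93 Y55.60
G1 X54.38 Y55.60
G1 X54.38 Y97.38
M5
G00 X27.83 Y62.40
M3 S955
G1 X197.30 Y37.77 F880
G1 X94.06 Y75.21
G1 X185.75 Y87.83
G1 X55.18 Y18.33
M5
G00 X6.34 Y77.24
M3 S955
G1 X174.76 Y97.36 F880
M5
G00 X189.68 Y89.45
M3 S955
G1 X27.64 Y86.79 F880
G1 X71.81 Y16.06
G1 X189.68 Y89.45
M5
G00 X22.75 Y89.97
M3 S224
G1 X100.82 Y89.97 F4161
G1 X100.82 Y78.62
G1 X22.75 Y78.62
G1 X22.75 Y89.97
M5
G00 X0.00 Y0.00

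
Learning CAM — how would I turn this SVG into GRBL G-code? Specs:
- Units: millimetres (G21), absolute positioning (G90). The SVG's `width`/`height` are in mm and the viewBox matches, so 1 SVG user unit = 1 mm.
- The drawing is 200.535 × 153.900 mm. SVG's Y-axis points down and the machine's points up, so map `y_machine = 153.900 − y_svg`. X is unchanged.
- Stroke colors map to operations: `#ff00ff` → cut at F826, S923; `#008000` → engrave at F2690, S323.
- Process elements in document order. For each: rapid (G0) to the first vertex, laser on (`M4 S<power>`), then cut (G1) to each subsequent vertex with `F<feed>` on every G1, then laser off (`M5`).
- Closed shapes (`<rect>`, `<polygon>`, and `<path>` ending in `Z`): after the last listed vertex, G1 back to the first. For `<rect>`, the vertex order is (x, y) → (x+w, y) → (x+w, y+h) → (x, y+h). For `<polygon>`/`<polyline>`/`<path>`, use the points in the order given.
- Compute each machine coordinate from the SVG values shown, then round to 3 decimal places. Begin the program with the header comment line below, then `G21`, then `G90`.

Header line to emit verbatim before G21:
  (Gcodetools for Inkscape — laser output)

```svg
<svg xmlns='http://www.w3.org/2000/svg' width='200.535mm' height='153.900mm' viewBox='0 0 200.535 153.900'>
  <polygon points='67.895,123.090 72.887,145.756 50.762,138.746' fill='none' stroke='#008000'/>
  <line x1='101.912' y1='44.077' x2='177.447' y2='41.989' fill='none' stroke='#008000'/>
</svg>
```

1 u = 1 mm; y_m = 153.900 − y.

[1] `<polygon>` regular polygon, #008000→engrave S323 F2690: (67.895,30.810) → (72.887,8.144) → (50.762,15.154) → (67.895,30.810) (closed)

[2] `<line>` line segment, #008000→engrave S323 F2690: (101.912,109.823) → (177.447,111.911)

(Gcodetools for Inkscape — laser output)
G21
G90
G0 X67.895 Y30.810
M4 S323
G1 X72.887 Y8.144 F2690
G1 X50.762 Y15.154 F2690
G1 X67.895 Y30.810 F2690
M5
G0 X101.912 Y109.823
M4 S323
G1 X177.447 Y111.911 F2690
M5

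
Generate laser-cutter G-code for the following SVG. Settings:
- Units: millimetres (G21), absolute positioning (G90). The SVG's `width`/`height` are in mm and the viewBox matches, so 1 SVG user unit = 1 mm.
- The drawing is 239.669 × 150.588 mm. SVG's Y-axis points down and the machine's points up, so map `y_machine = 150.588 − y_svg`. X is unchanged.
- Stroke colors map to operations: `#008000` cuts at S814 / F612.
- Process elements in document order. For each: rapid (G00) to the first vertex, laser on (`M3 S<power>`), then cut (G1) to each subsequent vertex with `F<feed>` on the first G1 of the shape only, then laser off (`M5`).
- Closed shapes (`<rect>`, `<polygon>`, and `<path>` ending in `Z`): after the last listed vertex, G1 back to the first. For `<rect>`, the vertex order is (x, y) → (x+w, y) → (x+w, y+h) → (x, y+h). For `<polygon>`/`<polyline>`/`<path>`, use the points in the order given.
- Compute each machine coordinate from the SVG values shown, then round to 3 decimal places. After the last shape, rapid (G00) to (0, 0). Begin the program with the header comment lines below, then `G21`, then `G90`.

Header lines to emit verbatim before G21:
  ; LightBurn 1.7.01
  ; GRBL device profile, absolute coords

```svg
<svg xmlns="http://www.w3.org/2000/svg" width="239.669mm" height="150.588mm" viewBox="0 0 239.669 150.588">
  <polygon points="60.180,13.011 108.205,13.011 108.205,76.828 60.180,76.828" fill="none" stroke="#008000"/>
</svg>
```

; LightBurn 1.7.01
; GRBL device profile, absolute coords
G21
G90
G00 X60.180 Y137.577
M3 S814
G1 X108.205 Y137.577 F612
G1 X108.205 Y73.760
G1 X60.180 Y73.760
G1 X60.180 Y137.577
M5
G00 X0.000 Y0.000

viewBox `0 0 239.669 150.588` with mm width/height → 1 unit = 1 mm. Flip: y_m = 150.588 − y_svg.

**Shape 1** — `<polygon>` rectangle, stroke `#008000` → cut (S814, F612). Machine vertices: (60.180,137.577) → (108.205,137.577) → (108.205,73.760) → (60.180,73.760) → (60.180,137.577). Closed: final G1 returns to the first vertex.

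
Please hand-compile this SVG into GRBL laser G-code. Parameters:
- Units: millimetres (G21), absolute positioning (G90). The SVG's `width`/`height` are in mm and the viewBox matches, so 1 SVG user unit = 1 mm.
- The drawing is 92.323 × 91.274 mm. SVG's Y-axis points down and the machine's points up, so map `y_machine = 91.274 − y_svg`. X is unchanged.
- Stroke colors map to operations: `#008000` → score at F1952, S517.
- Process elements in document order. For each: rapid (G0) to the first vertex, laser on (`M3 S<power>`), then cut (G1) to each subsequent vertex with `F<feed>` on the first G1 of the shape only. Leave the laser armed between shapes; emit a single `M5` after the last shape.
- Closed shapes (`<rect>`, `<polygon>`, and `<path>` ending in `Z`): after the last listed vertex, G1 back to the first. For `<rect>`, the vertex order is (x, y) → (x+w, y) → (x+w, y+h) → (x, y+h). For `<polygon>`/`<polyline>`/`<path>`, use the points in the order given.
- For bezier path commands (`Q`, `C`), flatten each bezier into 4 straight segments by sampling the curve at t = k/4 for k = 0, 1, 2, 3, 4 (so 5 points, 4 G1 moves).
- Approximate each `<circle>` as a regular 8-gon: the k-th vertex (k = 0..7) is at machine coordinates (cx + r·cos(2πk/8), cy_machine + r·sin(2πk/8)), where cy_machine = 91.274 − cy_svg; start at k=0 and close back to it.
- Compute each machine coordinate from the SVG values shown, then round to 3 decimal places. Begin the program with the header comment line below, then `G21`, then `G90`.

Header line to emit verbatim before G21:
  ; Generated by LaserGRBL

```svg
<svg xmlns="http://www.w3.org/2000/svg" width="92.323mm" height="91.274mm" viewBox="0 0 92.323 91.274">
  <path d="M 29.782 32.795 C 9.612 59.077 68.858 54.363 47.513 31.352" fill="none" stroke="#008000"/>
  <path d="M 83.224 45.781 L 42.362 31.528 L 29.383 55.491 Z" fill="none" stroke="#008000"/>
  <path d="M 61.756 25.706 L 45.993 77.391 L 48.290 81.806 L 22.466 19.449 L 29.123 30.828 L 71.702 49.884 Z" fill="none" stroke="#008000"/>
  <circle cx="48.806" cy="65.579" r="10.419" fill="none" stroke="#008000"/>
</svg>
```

Since the viewBox matches the mm dimensions, user units are millimetres directly. The only transform is the Y-flip y_m = 91.274 − y_svg.

Shape 1 is a cubic bezier drawn with `<path>`. Its stroke #008000 means score at S517, F1952. After flipping Y the toolpath is (29.782,58.479) → (27.045,44.381) → (39.088,40.716) → (50.911,46.293) → (47.513,59.922).

Shape 2 is a closed polygon drawn with `<path>`. Its stroke #008000 means score at S517, F1952. After flipping Y the toolpath is (83.224,45.493) → (42.362,59.746) → (29.383,35.783) → (83.224,45.493), returning to the start.

Shape 3 is a closed polygon drawn with `<path>`. Its stroke #008000 means score at S517, F1952. After flipping Y the toolpath is (61.756,65.568) → (45.993,13.883) → (48.290,9.468) → (22.466,71.825) → (29.123,60.446) → (71.702,41.390) → (61.756,65.568), returning to the start.

Shape 4 is a circle drawn with `<circle>`. Its stroke #008000 means score at S517, F1952. After flipping Y the toolpath is (59.225,25.695) → (56.173,33.062) → (48.806,36.114) → (41.439,33.062) → (38.387,25.695) → (41.439,18.328) → (48.806,15.276) → (56.173,18.328) → (59.225,25.695), returning to the start.

; Generated by LaserGRBL
G21
G90
G0 X29.782 Y58.479
M3 S517
G1 X27.045 Y44.381 F1952
G1 X39.088 Y40.716
G1 X50.911 Y46.293
G1 X47.513 Y59.922
G0 X83.224 Y45.493
M3 S517
G1 X42.362 Y59.746 F1952
G1 X29.383 Y35.783
G1 X83.224 Y45.493
G0 X61.756 Y65.568
M3 S517
G1 X45.993 Y13.883 F1952
G1 X48.290 Y9.468
G1 X22.466 Y71.825
G1 X29.123 Y60.446
G1 X71.702 Y41.390
G1 X61.756 Y65.568
G0 X59.225 Y25.695
M3 S517
G1 X56.173 Y33.062 F1952
G1 X48.806 Y36.114
G1 X41.439 Y33.062
G1 X38.387 Y25.695
G1 X41.439 Y18.328
G1 X48.806 Y15.276
G1 X56.173 Y18.328
G1 X59.225 Y25.695
M5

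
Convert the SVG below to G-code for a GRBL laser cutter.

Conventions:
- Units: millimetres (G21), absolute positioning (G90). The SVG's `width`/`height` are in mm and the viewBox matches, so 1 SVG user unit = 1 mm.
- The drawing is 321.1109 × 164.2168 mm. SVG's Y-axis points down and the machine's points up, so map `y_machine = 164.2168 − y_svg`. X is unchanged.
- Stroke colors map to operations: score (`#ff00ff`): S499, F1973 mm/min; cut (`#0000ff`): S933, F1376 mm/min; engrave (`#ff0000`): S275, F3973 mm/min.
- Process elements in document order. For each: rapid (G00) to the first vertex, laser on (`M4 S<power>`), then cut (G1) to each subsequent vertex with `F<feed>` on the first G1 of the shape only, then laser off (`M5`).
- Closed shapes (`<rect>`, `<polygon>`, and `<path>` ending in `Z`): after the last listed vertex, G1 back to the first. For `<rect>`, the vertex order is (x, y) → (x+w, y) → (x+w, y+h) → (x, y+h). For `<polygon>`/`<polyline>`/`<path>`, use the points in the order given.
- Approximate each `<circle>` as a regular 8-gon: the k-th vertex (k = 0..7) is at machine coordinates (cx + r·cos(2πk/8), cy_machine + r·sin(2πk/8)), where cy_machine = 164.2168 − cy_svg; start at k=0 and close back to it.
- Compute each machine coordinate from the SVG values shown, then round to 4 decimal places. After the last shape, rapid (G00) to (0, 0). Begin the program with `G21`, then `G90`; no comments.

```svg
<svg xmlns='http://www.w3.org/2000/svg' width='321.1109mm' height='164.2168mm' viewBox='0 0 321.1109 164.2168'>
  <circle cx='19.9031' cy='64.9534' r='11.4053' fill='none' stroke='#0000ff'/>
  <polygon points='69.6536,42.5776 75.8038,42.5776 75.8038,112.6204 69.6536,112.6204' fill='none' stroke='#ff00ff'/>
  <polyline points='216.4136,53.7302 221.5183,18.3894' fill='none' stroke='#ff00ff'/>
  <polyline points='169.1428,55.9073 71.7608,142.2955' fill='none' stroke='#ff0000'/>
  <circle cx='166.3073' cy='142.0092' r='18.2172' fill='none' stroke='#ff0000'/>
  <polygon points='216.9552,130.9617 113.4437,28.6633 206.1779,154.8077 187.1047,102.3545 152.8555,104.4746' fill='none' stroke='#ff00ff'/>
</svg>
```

Since the viewBox matches the mm dimensions, user units are millimetres directly. The only transform is the Y-flip y_m = 164.2168 − y_svg.

Shape 1 is a circle drawn with `<circle>`. Its stroke #0000ff means cut at S933, F1376. After flipping Y the toolpath is (31.3084,99.2634) → (27.9679,107.3282) → (19.9031,110.6687) → (11.8383,107.3282) → (8.4978,99.2634) → (11.8383,91.1986) → (19.9031,87.8581) → (27.9679,91.1986) → (31.3084,99.2634), returning to the start.

Shape 2 is a rectangle drawn with `<polygon>`. Its stroke #ff00ff means score at S499, F1973. After flipping Y the toolpath is (69.6536,121.6392) → (75.8038,121.6392) → (75.8038,51.5964) → (69.6536,51.5964) → (69.6536,121.6392), returning to the start.

Shape 3 is a line segment drawn with `<polyline>`. Its stroke #ff00ff means score at S499, F1973. After flipping Y the toolpath is (216.4136,110.4866) → (221.5183,145.8274).

Shape 4 is a line segment drawn with `<polyline>`. Its stroke #ff0000 means engrave at S275, F3973. After flipping Y the toolpath is (169.1428,108.3095) → (71.7608,21.9213).

Shape 5 is a circle drawn with `<circle>`. Its stroke #ff0000 means engrave at S275, F3973. After flipping Y the toolpath is (184.5245,22.2076) → (179.1888,35.0891) → (166.3073,40.4248) → (153.4258,35.0891) → (148.0901,22.2076) → (153.4258,9.3261) → (166.3073,3.9904) → (179.1888,9.3261) → (184.5245,22.2076), returning to the start.

Shape 6 is a closed polygon drawn with `<polygon>`. Its stroke #ff00ff means score at S499, F1973. After flipping Y the toolpath is (216.9552,33.2551) → (113.4437,135.5535) → (206.1779,9.4091) → (187.1047,61.8623) → (152.8555,59.7422) → (216.9552,33.2551), returning to the start.

G21
G90
G00 X31.3084 Y99.2634
M4 S933
G1 X27.9679 Y107.3282 F1376
G1 X19.9031 Y110.6687
G1 X11.8383 Y107.3282
G1 X8.4978 Y99.2634
G1 X11.8383 Y91.1986
G1 X19.9031 Y87.8581
G1 X27.9679 Y91.1986
G1 X31.3084 Y99.2634
M5
G00 X69.6536 Y121.6392
M4 S499
G1 X75.8038 Y121.6392 F1973
G1 X75.8038 Y51.5964
G1 X69.6536 Y51.5964
G1 X69.6536 Y121.6392
M5
G00 X216.4136 Y110.4866
M4 S499
G1 X221.5183 Y145.8274 F1973
M5
G00 X169.1428 Y108.3095
M4 S275
G1 X71.7608 Y21.9213 F3973
M5
G00 X184.5245 Y22.2076
M4 S275
G1 X179.1888 Y35.0891 F3973
G1 X166.3073 Y40.4248
G1 X153.4258 Y35.0891
G1 X148.0901 Y22.2076
G1 X153.4258 Y9.3261
G1 X166.3073 Y3.9904
G1 X179.1888 Y9.3261
G1 X184.5245 Y22.2076
M5
G00 X216.9552 Y33.2551
M4 S499
G1 X113.4437 Y135.5535 F1973
G1 X206.1779 Y9.4091
G1 X187.1047 Y61.8623
G1 X152.8555 Y59.7422
G1 X216.9552 Y33.2551
M5
G00 X0.0000 Y0.0000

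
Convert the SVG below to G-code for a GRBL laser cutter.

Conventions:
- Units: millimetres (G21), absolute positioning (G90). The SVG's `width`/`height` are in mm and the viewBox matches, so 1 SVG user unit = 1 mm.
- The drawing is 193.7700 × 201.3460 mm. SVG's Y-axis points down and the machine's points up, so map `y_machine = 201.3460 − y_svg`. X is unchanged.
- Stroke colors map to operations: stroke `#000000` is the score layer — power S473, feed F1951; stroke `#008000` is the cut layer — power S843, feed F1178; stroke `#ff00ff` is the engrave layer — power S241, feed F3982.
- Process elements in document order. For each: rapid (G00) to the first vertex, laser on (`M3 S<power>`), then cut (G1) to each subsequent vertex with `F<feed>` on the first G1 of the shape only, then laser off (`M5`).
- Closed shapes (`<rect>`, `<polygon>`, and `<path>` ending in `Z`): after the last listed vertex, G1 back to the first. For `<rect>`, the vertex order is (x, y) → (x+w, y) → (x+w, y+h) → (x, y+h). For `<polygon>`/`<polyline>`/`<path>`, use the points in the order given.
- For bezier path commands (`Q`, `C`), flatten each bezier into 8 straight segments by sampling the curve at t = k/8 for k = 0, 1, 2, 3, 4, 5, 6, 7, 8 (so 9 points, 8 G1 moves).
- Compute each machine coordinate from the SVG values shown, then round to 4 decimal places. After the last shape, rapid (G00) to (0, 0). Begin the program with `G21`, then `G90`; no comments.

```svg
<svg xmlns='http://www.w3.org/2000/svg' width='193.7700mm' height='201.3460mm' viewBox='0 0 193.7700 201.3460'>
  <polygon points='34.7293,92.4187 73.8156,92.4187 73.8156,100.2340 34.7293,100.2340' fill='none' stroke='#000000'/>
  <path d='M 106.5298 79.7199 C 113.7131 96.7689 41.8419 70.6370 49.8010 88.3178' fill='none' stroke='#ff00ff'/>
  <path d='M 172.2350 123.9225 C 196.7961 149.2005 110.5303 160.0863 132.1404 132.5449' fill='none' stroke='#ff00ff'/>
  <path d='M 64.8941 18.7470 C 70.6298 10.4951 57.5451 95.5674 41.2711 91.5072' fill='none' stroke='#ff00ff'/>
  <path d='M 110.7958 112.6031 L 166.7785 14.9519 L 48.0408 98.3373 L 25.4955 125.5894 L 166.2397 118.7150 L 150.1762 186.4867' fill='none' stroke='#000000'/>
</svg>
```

1 u = 1 mm; y_m = 201.3460 − y.

[1] `<polygon>` rectangle, #000000→score S473 F1951: (34.7293,108.9273) → (73.8156,108.9273) → (73.8156,101.1120) → (34.7293,101.1120) → (34.7293,108.9273) (closed)

[2] `<path>` cubic bezier, #ff00ff→engrave S241 F3982: (106.5298,121.6261) → (105.8282,117.0869) → (99.5771,115.5765) → (89.6386,116.0754) → (77.8745,117.5641) → (66.1467,119.0232) → (56.3173,119.4332) → (50.2481,117.7747) → (49.8010,113.0282)

[3] `<path>` cubic bezier, #ff00ff→engrave S241 F3982: (172.2350,77.4235) → (176.6776,68.6658) → (173.2930,61.5391) → (164.6443,56.3249) → (153.2943,53.3050) → (141.8060,52.7610) → (132.7423,54.9746) → (128.6661,60.2274) → (132.1404,68.8011)

[4] `<path>` cubic bezier, #ff00ff→engrave S241 F3982: (64.8941,182.5990) → (66.1933,181.6753) → (65.9113,174.1405) → (64.2312,162.1330) → (61.3362,147.7908) → (57.4096,133.2521) → (52.6344,120.6551) → (47.1938,112.1380) → (41.2711,109.8388)

[5] `<path>` open polyline, #000000→score S473 F1951: (110.7958,88.7429) → (166.7785,186.3941) → (48.0408,103.0087) → (25.4955,75.7566) → (166.2397,82.6310) → (150.1762,14.8593)

G21
G90
G00 X34.7293 Y108.9273
M3 S473
G1 X73.8156 Y108.9273 F1951
G1 X73.8156 Y101.1120
G1 X34.7293 Y101.1120
G1 X34.7293 Y108.9273
M5
G00 X106.5298 Y121.6261
M3 S241
G1 X105.8282 Y117.0869 F3982
G1 X99.5771 Y115.5765
G1 X89.6386 Y116.0754
G1 X77.8745 Y117.5641
G1 X66.1467 Y119.0232
G1 X56.3173 Y119.4332
G1 X50.2481 Y117.7747
G1 X49.8010 Y113.0282
M5
G00 X172.2350 Y77.4235
M3 S241
G1 X176.6776 Y68.6658 F3982
G1 X173.2930 Y61.5391
G1 X164.6443 Y56.3249
G1 X153.2943 Y53.3050
G1 X141.8060 Y52.7610
G1 X132.7423 Y54.9746
G1 X128.6661 Y60.2274
G1 X132.1404 Y68.8011
M5
G00 X64.8941 Y182.5990
M3 S241
G1 X66.1933 Y181.6753 F3982
G1 X65.9113 Y174.1405
G1 X64.2312 Y162.1330
G1 X61.3362 Y147.7908
G1 X57.4096 Y133.2521
G1 X52.6344 Y120.6551
G1 X47.1938 Y112.1380
G1 X41.2711 Y109.8388
M5
G00 X110.7958 Y88.7429
M3 S473
G1 X166.7785 Y186.3941 F1951
G1 X48.0408 Y103.0087
G1 X25.4955 Y75.7566
G1 X166.2397 Y82.6310
G1 X150.1762 Y14.8593
M5
G00 X0.0000 Y0.0000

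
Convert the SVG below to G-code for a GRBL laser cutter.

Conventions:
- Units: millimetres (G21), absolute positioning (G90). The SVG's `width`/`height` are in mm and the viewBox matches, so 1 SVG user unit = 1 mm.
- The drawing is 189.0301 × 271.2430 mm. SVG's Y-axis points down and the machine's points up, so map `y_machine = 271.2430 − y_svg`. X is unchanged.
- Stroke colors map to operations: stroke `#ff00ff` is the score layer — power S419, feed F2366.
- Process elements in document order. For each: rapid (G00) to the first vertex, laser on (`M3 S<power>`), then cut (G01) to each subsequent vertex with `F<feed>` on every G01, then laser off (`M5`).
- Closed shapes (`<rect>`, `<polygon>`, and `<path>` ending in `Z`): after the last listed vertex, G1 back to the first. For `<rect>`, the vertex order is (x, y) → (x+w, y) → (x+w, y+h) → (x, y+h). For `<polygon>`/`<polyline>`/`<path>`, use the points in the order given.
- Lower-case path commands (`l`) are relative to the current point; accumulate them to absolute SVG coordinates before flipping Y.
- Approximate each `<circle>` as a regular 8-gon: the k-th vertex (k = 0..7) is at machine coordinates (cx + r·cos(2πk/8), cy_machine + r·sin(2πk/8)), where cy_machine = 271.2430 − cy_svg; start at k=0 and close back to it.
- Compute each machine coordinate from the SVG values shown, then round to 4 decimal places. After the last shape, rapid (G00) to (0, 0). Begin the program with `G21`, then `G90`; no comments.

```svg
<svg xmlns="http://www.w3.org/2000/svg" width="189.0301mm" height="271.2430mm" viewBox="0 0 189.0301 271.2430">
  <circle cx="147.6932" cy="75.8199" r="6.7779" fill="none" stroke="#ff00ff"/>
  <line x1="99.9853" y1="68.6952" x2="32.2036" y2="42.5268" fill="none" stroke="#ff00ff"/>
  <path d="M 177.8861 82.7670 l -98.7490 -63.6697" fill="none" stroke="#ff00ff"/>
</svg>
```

G21
G90
G00 X154.4711 Y195.4231
M3 S419
G01 X152.4859 Y200.2158 F2366
G01 X147.6932 Y202.2010 F2366
G01 X142.9005 Y200.2158 F2366
G01 X140.9153 Y195.4231 F2366
G01 X142.9005 Y190.6304 F2366
G01 X147.6932 Y188.6452 F2366
G01 X152.4859 Y190.6304 F2366
G01 X154.4711 Y195.4231 F2366
M5
G00 X99.9853 Y202.5478
M3 S419
G01 X32.2036 Y228.7162 F2366
M5
G00 X177.8861 Y188.4760
M3 S419
G01 X79.1371 Y252.1457 F2366
M5
G00 X0.0000 Y0.0000

Since the viewBox matches the mm dimensions, user units are millimetres directly. The only transform is the Y-flip y_m = 271.2430 − y_svg.

Shape 1 is a circle drawn with `<circle>`. Its stroke #ff00ff means score at S419, F2366. After flipping Y the toolpath is (154.4711,195.4231) → (152.4859,200.2158) → (147.6932,202.2010) → (142.9005,200.2158) → (140.9153,195.4231) → (142.9005,190.6304) → (147.6932,188.6452) → (152.4859,190.6304) → (154.4711,195.4231), returning to the start.

Shape 2 is a line segment drawn with `<line>`. Its stroke #ff00ff means score at S419, F2366. After flipping Y the toolpath is (99.9853,202.5478) → (32.2036,228.7162).

Shape 3 is a line segment drawn with `<path>`. Its stroke #ff00ff means score at S419, F2366. After flipping Y the toolpath is (177.8861,188.4760) → (79.1371,252.1457).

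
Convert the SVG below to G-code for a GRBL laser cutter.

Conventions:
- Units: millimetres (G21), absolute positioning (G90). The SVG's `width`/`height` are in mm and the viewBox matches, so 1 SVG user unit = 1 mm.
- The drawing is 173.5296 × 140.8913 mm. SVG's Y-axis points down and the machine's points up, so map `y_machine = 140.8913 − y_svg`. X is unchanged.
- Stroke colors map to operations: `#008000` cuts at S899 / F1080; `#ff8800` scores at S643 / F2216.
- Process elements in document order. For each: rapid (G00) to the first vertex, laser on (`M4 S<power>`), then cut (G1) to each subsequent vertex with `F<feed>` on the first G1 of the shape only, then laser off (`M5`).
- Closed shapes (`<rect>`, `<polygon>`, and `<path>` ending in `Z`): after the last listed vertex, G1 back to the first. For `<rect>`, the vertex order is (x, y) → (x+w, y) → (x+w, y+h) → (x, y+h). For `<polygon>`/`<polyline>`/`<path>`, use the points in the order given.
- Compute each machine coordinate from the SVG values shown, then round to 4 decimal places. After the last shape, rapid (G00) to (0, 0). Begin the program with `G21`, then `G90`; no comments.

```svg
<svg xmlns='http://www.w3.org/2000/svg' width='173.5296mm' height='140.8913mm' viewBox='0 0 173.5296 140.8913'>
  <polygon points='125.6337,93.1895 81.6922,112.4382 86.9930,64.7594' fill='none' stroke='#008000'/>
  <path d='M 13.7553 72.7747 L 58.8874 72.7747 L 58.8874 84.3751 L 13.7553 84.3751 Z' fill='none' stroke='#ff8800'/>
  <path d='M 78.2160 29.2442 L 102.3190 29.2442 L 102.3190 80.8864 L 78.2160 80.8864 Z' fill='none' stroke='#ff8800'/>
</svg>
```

viewBox `0 0 173.5296 140.8913` with mm width/height → 1 unit = 1 mm. Flip: y_m = 140.8913 − y_svg.

**Shape 1** — `<polygon>` regular polygon, stroke `#008000` → cut (S899, F1080). Machine vertices: (125.6337,47.7018) → (81.6922,28.4531) → (86.9930,76.1319) → (125.6337,47.7018). Closed: final G1 returns to the first vertex.

**Shape 2** — `<path>` rectangle, stroke `#ff8800` → score (S643, F2216). Machine vertices: (13.7553,68.1166) → (58.8874,68.1166) → (58.8874,56.5162) → (13.7553,56.5162) → (13.7553,68.1166). Closed: final G1 returns to the first vertex.

**Shape 3** — `<path>` rectangle, stroke `#ff8800` → score (S643, F2216). Machine vertices: (78.2160,111.6471) → (102.3190,111.6471) → (102.3190,60.0049) → (78.2160,60.0049) → (78.2160,111.6471). Closed: final G1 returns to the first vertex.

G21
G90
G00 X125.6337 Y47.7018
M4 S899
G1 X81.6922 Y28.4531 F1080
G1 X86.9930 Y76.1319
G1 X125.6337 Y47.7018
M5
G00 X13.7553 Y68.1166
M4 S643
G1 X58.8874 Y68.1166 F2216
G1 X58.8874 Y56.5162
G1 X13.7553 Y56.5162
G1 X13.7553 Y68.1166
M5
G00 X78.2160 Y111.6471
M4 S643
G1 X102.3190 Y111.6471 F2216
G1 X102.3190 Y60.0049
G1 X78.2160 Y60.0049
G1 X78.2160 Y111.6471
M5
G00 X0.0000 Y0.0000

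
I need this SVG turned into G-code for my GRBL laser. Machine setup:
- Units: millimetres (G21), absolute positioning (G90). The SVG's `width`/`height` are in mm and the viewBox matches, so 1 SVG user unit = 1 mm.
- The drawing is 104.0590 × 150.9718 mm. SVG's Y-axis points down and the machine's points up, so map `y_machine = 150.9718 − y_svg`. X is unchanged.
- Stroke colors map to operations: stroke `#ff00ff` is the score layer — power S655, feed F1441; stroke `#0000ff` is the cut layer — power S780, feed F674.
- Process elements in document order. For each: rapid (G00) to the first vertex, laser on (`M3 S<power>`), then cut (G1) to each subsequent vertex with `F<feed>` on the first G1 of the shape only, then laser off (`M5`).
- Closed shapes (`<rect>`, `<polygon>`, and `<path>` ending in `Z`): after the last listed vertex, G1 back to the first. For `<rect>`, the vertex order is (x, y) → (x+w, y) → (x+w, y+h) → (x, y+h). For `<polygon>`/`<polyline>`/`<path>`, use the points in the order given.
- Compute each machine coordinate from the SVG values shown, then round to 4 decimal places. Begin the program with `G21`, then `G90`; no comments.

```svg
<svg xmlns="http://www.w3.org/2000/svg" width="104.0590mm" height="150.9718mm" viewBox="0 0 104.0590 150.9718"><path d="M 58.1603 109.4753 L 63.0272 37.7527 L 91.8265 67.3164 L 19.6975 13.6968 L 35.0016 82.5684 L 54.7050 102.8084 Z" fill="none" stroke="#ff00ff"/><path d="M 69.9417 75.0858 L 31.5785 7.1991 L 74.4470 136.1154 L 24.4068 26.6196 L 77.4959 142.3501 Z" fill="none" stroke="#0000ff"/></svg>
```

Since the viewBox matches the mm dimensions, user units are millimetres directly. The only transform is the Y-flip y_m = 150.9718 − y_svg.

Shape 1 is a closed polygon drawn with `<path>`. Its stroke #ff00ff means score at S655, F1441. After flipping Y the toolpath is (58.1603,41.4965) → (63.0272,113.2191) → (91.8265,83.6554) → (19.6975,137.2750) → (35.0016,68.4034) → (54.7050,48.1634) → (58.1603,41.4965), returning to the start.

Shape 2 is a closed polygon drawn with `<path>`. Its stroke #0000ff means cut at S780, F674. After flipping Y the toolpath is (69.9417,75.8860) → (31.5785,143.7727) → (74.4470,14.8564) → (24.4068,124.3522) → (77.4959,8.6217) → (69.9417,75.8860), returning to the start.

G21
G90
G00 X58.1603 Y41.4965
M3 S655
G1 X63.0272 Y113.2191 F1441
G1 X91.8265 Y83.6554
G1 X19.6975 Y137.2750
G1 X35.0016 Y68.4034
G1 X54.7050 Y48.1634
G1 X58.1603 Y41.4965
M5
G00 X69.9417 Y75.8860
M3 S780
G1 X31.5785 Y143.7727 F674
G1 X74.4470 Y14.8564
G1 X24.4068 Y124.3522
G1 X77.4959 Y8.6217
G1 X69.9417 Y75.8860
M5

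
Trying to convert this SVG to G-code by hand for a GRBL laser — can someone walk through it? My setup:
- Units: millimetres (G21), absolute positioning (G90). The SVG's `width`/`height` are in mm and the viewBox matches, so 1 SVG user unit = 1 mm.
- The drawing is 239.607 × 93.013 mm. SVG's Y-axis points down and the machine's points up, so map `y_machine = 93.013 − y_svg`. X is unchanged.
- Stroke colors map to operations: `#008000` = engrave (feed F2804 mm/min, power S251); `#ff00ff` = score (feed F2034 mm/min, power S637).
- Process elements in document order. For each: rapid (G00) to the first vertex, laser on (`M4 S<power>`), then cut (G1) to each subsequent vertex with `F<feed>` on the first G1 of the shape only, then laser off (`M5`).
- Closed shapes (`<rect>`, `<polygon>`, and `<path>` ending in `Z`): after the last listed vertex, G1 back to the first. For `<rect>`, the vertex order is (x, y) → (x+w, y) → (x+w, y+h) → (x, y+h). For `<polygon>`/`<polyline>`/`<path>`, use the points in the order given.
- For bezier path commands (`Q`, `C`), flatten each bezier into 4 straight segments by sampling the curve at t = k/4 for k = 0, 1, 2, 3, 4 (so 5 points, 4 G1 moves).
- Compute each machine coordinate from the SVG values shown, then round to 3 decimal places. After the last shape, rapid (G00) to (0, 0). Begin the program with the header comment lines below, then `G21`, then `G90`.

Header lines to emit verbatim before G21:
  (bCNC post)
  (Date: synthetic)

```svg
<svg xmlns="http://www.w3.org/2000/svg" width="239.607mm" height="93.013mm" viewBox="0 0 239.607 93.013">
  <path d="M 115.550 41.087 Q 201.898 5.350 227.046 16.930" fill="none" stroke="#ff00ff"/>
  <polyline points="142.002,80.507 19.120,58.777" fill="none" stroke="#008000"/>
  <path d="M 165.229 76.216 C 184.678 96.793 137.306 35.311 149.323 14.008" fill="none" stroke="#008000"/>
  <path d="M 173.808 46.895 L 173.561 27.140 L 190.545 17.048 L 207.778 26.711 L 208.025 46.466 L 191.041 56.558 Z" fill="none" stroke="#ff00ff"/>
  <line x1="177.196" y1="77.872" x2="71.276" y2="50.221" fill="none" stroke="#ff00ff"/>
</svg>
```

Since the viewBox matches the mm dimensions, user units are millimetres directly. The only transform is the Y-flip y_m = 93.013 − y_svg.

Shape 1 is a quadratic bezier drawn with `<path>`. Its stroke #ff00ff means score at S637, F2034. After flipping Y the toolpath is (115.550,51.926) → (154.899,66.837) → (186.598,75.834) → (210.647,78.916) → (227.046,76.083).

Shape 2 is a line segment drawn with `<polyline>`. Its stroke #008000 means engrave at S251, F2804. After flipping Y the toolpath is (142.002,12.506) → (19.120,34.236).

Shape 3 is a cubic bezier drawn with `<path>`. Its stroke #008000 means engrave at S251, F2804. After flipping Y the toolpath is (165.229,16.797) → (169.259,14.840) → (160.063,32.196) → (149.474,57.404) → (149.323,79.005).

Shape 4 is a regular polygon drawn with `<path>`. Its stroke #ff00ff means score at S637, F2034. After flipping Y the toolpath is (173.808,46.118) → (173.561,65.873) → (190.545,75.965) → (207.778,66.302) → (208.025,46.547) → (191.041,36.455) → (173.808,46.118), returning to the start.

Shape 5 is a line segment drawn with `<line>`. Its stroke #ff00ff means score at S637, F2034. After flipping Y the toolpath is (177.196,15.141) → (71.276,42.792).

(bCNC post)
(Date: synthetic)
G21
G90
G00 X115.550 Y51.926
M4 S637
G1 X154.899 Y66.837 F2034
G1 X186.598 Y75.834
G1 X210.647 Y78.916
G1 X227.046 Y76.083
M5
G00 X142.002 Y12.506
M4 S251
G1 X19.120 Y34.236 F2804
M5
G00 X165.229 Y16.797
M4 S251
G1 X169.259 Y14.840 F2804
G1 X160.063 Y32.196
G1 X149.474 Y57.404
G1 X149.323 Y79.005
M5
G00 X173.808 Y46.118
M4 S637
G1 X173.561 Y65.873 F2034
G1 X190.545 Y75.965
G1 X207.778 Y66.302
G1 X208.025 Y46.547
G1 X191.041 Y36.455
G1 X173.808 Y46.118
M5
G00 X177.196 Y15.141
M4 S637
G1 X71.276 Y42.792 F2034
M5
G00 X0.000 Y0.000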